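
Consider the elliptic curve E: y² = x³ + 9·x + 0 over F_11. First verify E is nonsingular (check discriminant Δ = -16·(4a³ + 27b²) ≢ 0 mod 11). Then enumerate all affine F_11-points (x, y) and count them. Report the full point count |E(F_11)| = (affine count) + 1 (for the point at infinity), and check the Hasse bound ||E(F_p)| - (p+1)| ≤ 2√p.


Affine points = {(0, 0), (2, 2), (2, 9), (4, 1), (4, 10), (5, 4), (5, 7), (8, 1), (8, 10), (10, 1), (10, 10)}; affine count = 11; |E(F_11)| = 12.

Discriminant check: Δ ∝ 4a³ + 27b² = 4·9³ + 27·0² = 4·729 + 27·0 ≡ 1 (mod 11). Nonzero ⇒ E is nonsingular.
For each x ∈ F_11, compute rhs = x³ + 9·x + 0 mod 11, then count y ∈ F_11 with y² ≡ rhs.
  x = 0: rhs = 0, matching y values: 0 (1 points).
  x = 1: rhs = 10, matching y values: none (0 points).
  x = 2: rhs = 4, matching y values: 2, 9 (2 points).
  x = 3: rhs = 10, matching y values: none (0 points).
  x = 4: rhs = 1, matching y values: 1, 10 (2 points).
  x = 5: rhs = 5, matching y values: 4, 7 (2 points).
  x = 6: rhs = 6, matching y values: none (0 points).
  x = 7: rhs = 10, matching y values: none (0 points).
  x = 8: rhs = 1, matching y values: 1, 10 (2 points).
  x = 9: rhs = 7, matching y values: none (0 points).
  x = 10: rhs = 1, matching y values: 1, 10 (2 points).
Total affine count: 11.
Full point count |E(F_11)| = 11 + 1 = 12.
Hasse bound: |12 − (11+1)| = |0| = 0 ≤ 2√11 ≈ 6.6332 ✓.


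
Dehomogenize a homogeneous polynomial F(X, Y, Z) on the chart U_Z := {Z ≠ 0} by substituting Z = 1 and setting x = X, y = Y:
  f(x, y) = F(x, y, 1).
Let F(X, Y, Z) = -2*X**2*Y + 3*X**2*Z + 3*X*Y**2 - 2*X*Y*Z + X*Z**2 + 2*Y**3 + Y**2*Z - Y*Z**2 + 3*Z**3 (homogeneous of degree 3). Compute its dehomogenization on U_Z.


f(x, y) = -2*x**2*y + 3*x**2 + 3*x*y**2 - 2*x*y + x + 2*y**3 + y**2 - y + 3

On U_Z we set Z = 1. Each monomial c·X^i·Y^j·Z^k in F becomes c·x^i·y^j·1^k = c·x^i·y^j.
Substituting Z = 1: F(X, Y, 1) = -2*x**2*y + 3*x**2 + 3*x*y**2 - 2*x*y + x + 2*y**3 + y**2 - y + 3.
Note: deg(f) ≤ deg(F) = 3; strict inequality happens when F is divisible by Z (lost terms).


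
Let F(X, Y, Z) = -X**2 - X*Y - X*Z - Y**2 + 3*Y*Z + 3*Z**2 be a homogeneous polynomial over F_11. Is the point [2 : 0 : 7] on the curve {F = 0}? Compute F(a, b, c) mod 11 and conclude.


F(2,0,7) ≡ 8 (mod 11); P is NOT on the curve.

Evaluate F(2, 0, 7) term-by-term (mod 11).
  -X**2 ↦ -1·4·1·1 = -4
  -X*Y ↦ -1·2·0·1 = 0
  -X*Z ↦ -1·2·1·7 = -14
  -Y**2 ↦ -1·1·0·1 = 0
  3*Y*Z ↦ 3·1·0·7 = 0
  3*Z**2 ↦ 3·1·1·49 = 147
Sum: F(2, 0, 7) = (-4) + (0) + (-14) + (0) + (0) + (147) = 129.
Reducing mod 11: 129 ≡ 8 (mod 11).
Since F(a, b, c) ≡ 8 ≠ 0 (mod 11), P does NOT lie on the curve.


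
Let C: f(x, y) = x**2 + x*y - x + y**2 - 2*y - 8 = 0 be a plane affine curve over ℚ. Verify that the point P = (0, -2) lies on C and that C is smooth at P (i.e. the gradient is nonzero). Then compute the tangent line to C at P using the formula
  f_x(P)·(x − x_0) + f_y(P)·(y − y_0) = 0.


Tangent line at P: -3*x - 6*y - 12 = 0.

Step 1: f(0, -2) = 0, so P lies on C.
Step 2: partial derivatives
  f_x(x, y) = 2*x + y - 1, f_y(x, y) = x + 2*y - 2.
  f_x(P) = -3, f_y(P) = -6 (gradient nonzero, so P is smooth).
Step 3: tangent line at P: -3·(x − 0) + -6·(y − -2) = 0.
Expanding: -3*x - 6*y - 12 = 0.


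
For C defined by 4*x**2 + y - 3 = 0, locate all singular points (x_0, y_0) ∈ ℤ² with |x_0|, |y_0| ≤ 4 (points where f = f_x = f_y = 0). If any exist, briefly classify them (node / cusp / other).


No singular points in the scanned grid; C is smooth there.

Compute partial derivatives:
  f_x = 8*x.
  f_y = 1.
f_y = 1 is a nonzero constant, so f_y never vanishes: no point (x, y) can satisfy f = f_x = f_y = 0. In particular no (x, y) ∈ {−4, ..., 4}² is singular; the curve is smooth.


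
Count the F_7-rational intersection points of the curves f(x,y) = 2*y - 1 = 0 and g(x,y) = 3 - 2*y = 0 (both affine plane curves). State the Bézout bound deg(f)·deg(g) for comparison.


Common zeros: ∅; count = 0; Bézout bound = 1.

deg(f) = 1, deg(g) = 1, so Bézout bound = 1.
Scan x ∈ F_7. For each x, list the y ∈ F_7 with f(x, y) ≡ 0 and those with g(x, y) ≡ 0 (mod 7); the common zeros in that column are the intersection.
  x = 0: f ≡ 0 at y ∈ {4}; g ≡ 0 at y ∈ {5}; common: ∅.
  x = 1: f ≡ 0 at y ∈ {4}; g ≡ 0 at y ∈ {5}; common: ∅.
  x = 2: f ≡ 0 at y ∈ {4}; g ≡ 0 at y ∈ {5}; common: ∅.
  x = 3: f ≡ 0 at y ∈ {4}; g ≡ 0 at y ∈ {5}; common: ∅.
  x = 4: f ≡ 0 at y ∈ {4}; g ≡ 0 at y ∈ {5}; common: ∅.
  x = 5: f ≡ 0 at y ∈ {4}; g ≡ 0 at y ∈ {5}; common: ∅.
  x = 6: f ≡ 0 at y ∈ {4}; g ≡ 0 at y ∈ {5}; common: ∅.
Collecting: common zeros = ∅, so the count is 0.
Comparison with the Bézout bound: 0 ≤ 1 = deg(f)·deg(g), as expected for curves with no common component (the affine F_7-count falls short of the bound because intersections may lie at infinity, over extension fields, or carry multiplicity).


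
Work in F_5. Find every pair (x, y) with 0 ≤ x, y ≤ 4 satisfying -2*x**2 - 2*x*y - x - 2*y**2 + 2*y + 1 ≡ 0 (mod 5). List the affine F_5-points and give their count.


Affine F_5-points: {(1, 2), (1, 3), (3, 0), (3, 3), (4, 0), (4, 2)}; count = 6.

For each of the 25 pairs (x, y) ∈ F_5², evaluate f(x, y) mod 5. Record the zeros.
  x = 0: [0↦1, 1↦1, 2↦2, 3↦4, 4↦2]  zeros at y ∈ ∅
  x = 1: [0↦3, 1↦1, 2↦0, 3↦0, 4↦1]  zeros at y ∈ {2, 3}
  x = 2: [0↦1, 1↦2, 2↦4, 3↦2, 4↦1]  zeros at y ∈ ∅
  x = 3: [0↦0, 1↦4, 2↦4, 3↦0, 4↦2]  zeros at y ∈ {0, 3}
  x = 4: [0↦0, 1↦2, 2↦0, 3↦4, 4↦4]  zeros at y ∈ {0, 2}
Collecting zeros: affine points = {(1, 2), (1, 3), (3, 0), (3, 3), (4, 0), (4, 2)}.
Total count |C(F_5)_aff| = 6.


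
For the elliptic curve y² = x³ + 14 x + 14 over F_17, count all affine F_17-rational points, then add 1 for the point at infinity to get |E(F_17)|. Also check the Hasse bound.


Affine points = {(2, 4), (2, 13), (3, 7), (3, 10), (4, 7), (4, 10), (6, 5), (6, 12), (7, 8), (7, 9), (8, 3), (8, 14), (9, 6), (9, 11), (10, 7), (10, 10), (13, 8), (13, 9), (14, 8), (14, 9), (16, 4), (16, 13)}; affine count = 22; |E(F_17)| = 23.

Discriminant check: Δ ∝ 4a³ + 27b² = 4·14³ + 27·14² = 4·2744 + 27·196 ≡ 16 (mod 17). Nonzero ⇒ E is nonsingular.
For each x ∈ F_17, compute rhs = x³ + 14·x + 14 mod 17, then count y ∈ F_17 with y² ≡ rhs.
  x = 0: rhs = 14, matching y values: none (0 points).
  x = 1: rhs = 12, matching y values: none (0 points).
  x = 2: rhs = 16, matching y values: 4, 13 (2 points).
  x = 3: rhs = 15, matching y values: 7, 10 (2 points).
  x = 4: rhs = 15, matching y values: 7, 10 (2 points).
  x = 5: rhs = 5, matching y values: none (0 points).
  x = 6: rhs = 8, matching y values: 5, 12 (2 points).
  x = 7: rhs = 13, matching y values: 8, 9 (2 points).
  x = 8: rhs = 9, matching y values: 3, 14 (2 points).
  x = 9: rhs = 2, matching y values: 6, 11 (2 points).
  x = 10: rhs = 15, matching y values: 7, 10 (2 points).
  x = 11: rhs = 3, matching y values: none (0 points).
  x = 12: rhs = 6, matching y values: none (0 points).
  x = 13: rhs = 13, matching y values: 8, 9 (2 points).
  x = 14: rhs = 13, matching y values: 8, 9 (2 points).
  x = 15: rhs = 12, matching y values: none (0 points).
  x = 16: rhs = 16, matching y values: 4, 13 (2 points).
Total affine count: 22.
Full point count |E(F_17)| = 22 + 1 = 23.
Hasse bound: |23 − (17+1)| = |5| = 5 ≤ 2√17 ≈ 8.2462 ✓.


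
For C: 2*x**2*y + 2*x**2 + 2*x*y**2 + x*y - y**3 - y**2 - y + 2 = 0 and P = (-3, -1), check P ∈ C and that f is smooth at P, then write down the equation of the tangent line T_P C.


Tangent line at P: x + 25*y + 28 = 0.

Step 1: f(-3, -1) = 0, so P lies on C.
Step 2: partial derivatives
  f_x(x, y) = 4*x*y + 4*x + 2*y**2 + y, f_y(x, y) = 2*x**2 + 4*x*y + x - 3*y**2 - 2*y - 1.
  f_x(P) = 1, f_y(P) = 25 (gradient nonzero, so P is smooth).
Step 3: tangent line at P: 1·(x − -3) + 25·(y − -1) = 0.
Expanding: x + 25*y + 28 = 0.


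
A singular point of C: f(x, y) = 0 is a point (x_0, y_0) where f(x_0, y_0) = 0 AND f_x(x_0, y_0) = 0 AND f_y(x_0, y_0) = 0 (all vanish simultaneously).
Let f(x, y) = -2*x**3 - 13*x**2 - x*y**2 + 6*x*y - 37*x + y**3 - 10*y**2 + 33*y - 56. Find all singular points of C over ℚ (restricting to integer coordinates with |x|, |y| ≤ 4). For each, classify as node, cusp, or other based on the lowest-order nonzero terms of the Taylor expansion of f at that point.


Singular points: {(-2, 3)}; classification: node.

Compute partial derivatives:
  f_x = -6*x**2 - 26*x - y**2 + 6*y - 37.
  f_y = -2*x*y + 6*x + 3*y**2 - 20*y + 33.
Scan x_0 ∈ {−4, ..., 4}. For each x_0, f_y(x_0, y) is a polynomial in y; find its integer roots y ∈ {−4, ..., 4}, then test f_x and f at those candidates.
  x = -4: f_y(-4, y) = 3*y**2 - 12*y + 9; vanishes at y ∈ {1, 3}. (-4, 1): f_x = -24 ≠ 0; (-4, 3): f_x = -20 ≠ 0.
  x = -3: f_y(-3, y) = 3*y**2 - 14*y + 15; vanishes at y ∈ {3}. (-3, 3): f_x = -4 ≠ 0.
  x = -2: f_y(-2, y) = 3*y**2 - 16*y + 21; vanishes at y ∈ {3}. (-2, 3): f_x = 0, f = 0 — SINGULAR.
  x = -1: f_y(-1, y) = 3*y**2 - 18*y + 27; vanishes at y ∈ {3}. (-1, 3): f_x = -8 ≠ 0.
  x = 0: f_y(0, y) = 3*y**2 - 20*y + 33; vanishes at y ∈ {3}. (0, 3): f_x = -28 ≠ 0.
  x = 1: f_y(1, y) = 3*y**2 - 22*y + 39; vanishes at y ∈ {3}. (1, 3): f_x = -60 ≠ 0.
  x = 2: f_y(2, y) = 3*y**2 - 24*y + 45; vanishes at y ∈ {3}. (2, 3): f_x = -104 ≠ 0.
  x = 3: f_y(3, y) = 3*y**2 - 26*y + 51; vanishes at y ∈ {3}. (3, 3): f_x = -160 ≠ 0.
  x = 4: f_y(4, y) = 3*y**2 - 28*y + 57; vanishes at y ∈ {3}. (4, 3): f_x = -228 ≠ 0.
Only singular point on the grid: (-2, 3).
Classify: substitute x = -2 + u, y = 3 + v and expand: f = -2*u**3 - u**2 - u*v**2 + v**3 + v**2.
No constant or linear terms (consistent with a singular point). Quadratic part: -u**2 + v**2. Cubic part: -2*u**3 - u*v**2 + v**3.
The quadratic part v**2 - u**2 = (v − u)(v + u) splits into two distinct linear factors, so there are two distinct tangent lines y − 3 = ±(x − -2) — this is a node (ordinary double point).
Classification: node.


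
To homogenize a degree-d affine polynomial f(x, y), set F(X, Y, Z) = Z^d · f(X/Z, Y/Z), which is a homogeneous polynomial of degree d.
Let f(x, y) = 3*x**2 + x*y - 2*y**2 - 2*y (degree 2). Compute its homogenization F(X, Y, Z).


F(X, Y, Z) = 3*X**2 + X*Y - 2*Y**2 - 2*Y*Z

deg(f) = 2.
Substitute x = X/Z, y = Y/Z into f, then multiply by Z^2.
  monomial 3·x^2·y^0 ↦ 3·X^2·Y^0·Z^0.
  monomial 1·x^1·y^1 ↦ 1·X^1·Y^1·Z^0.
  monomial -2·x^0·y^2 ↦ -2·X^0·Y^2·Z^0.
  monomial -2·x^0·y^1 ↦ -2·X^0·Y^1·Z^1.
Collecting: F(X, Y, Z) = 3*X**2 + X*Y - 2*Y**2 - 2*Y*Z.


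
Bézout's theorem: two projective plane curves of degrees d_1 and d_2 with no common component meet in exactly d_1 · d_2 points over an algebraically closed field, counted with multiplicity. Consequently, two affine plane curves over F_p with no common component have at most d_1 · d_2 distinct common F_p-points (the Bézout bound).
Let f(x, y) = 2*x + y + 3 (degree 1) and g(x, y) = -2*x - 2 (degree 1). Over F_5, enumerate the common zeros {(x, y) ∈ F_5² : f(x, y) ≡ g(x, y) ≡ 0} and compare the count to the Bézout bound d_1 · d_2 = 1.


Common zeros: {(4, 4)}; count = 1; Bézout bound = 1.

deg(f) = 1, deg(g) = 1, so Bézout bound = 1.
Scan x ∈ F_5. For each x, list the y ∈ F_5 with f(x, y) ≡ 0 and those with g(x, y) ≡ 0 (mod 5); the common zeros in that column are the intersection.
  x = 0: f ≡ 0 at y ∈ {2}; g ≡ 0 at y ∈ ∅; common: ∅.
  x = 1: f ≡ 0 at y ∈ {0}; g ≡ 0 at y ∈ ∅; common: ∅.
  x = 2: f ≡ 0 at y ∈ {3}; g ≡ 0 at y ∈ ∅; common: ∅.
  x = 3: f ≡ 0 at y ∈ {1}; g ≡ 0 at y ∈ ∅; common: ∅.
  x = 4: f ≡ 0 at y ∈ {4}; g ≡ 0 at y ∈ {0, 1, 2, 3, 4}; common: {4}.
Collecting: common zeros = {(4, 4)}, so the count is 1.
Comparison with the Bézout bound: 1 ≤ 1 = deg(f)·deg(g), as expected for curves with no common component (the bound is attained).


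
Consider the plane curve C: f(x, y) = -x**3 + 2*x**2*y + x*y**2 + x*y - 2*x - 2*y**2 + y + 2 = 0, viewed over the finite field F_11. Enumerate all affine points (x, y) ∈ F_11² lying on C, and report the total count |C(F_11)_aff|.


Affine F_11-points: {(1, 7), (1, 8), (3, 3), (3, 8), (4, 4), (4, 5), (6, 1), (6, 4), (9, 4), (9, 6), (10, 9), (10, 10)}; count = 12.

For each of the 121 pairs (x, y) ∈ F_11², evaluate f(x, y) mod 11. Record the zeros.
  x = 0: [0↦2, 1↦1, 2↦7, 3↦9, 4↦7, 5↦1, 6↦2, 7↦10, 8↦3, 9↦3, 10↦10]  zeros at y ∈ ∅
  x = 1: [0↦10, 1↦2, 2↦3, 3↦2, 4↦10, 5↦5, 6↦9, 7↦0, 8↦0, 9↦9, 10↦5]  zeros at y ∈ {7, 8}
  x = 2: [0↦1, 1↦1, 2↦1, 3↦1, 4↦1, 5↦1, 6↦1, 7↦1, 8↦1, 9↦1, 10↦1]  zeros at y ∈ ∅
  x = 3: [0↦2, 1↦3, 2↦6, 3↦0, 4↦7, 5↦5, 6↦5, 7↦7, 8↦0, 9↦6, 10↦3]  zeros at y ∈ {3, 8}
  x = 4: [0↦7, 1↦2, 2↦1, 3↦4, 4↦0, 5↦0, 6↦4, 7↦1, 8↦2, 9↦7, 10↦5]  zeros at y ∈ {4, 5}
  x = 5: [0↦10, 1↦3, 2↦2, 3↦7, 4↦7, 5↦2, 6↦3, 7↦10, 8↦1, 9↦9, 10↦1]  zeros at y ∈ ∅
  x = 6: [0↦5, 1↦0, 2↦3, 3↦3, 4↦0, 5↦5, 6↦7, 7↦6, 8↦2, 9↦6, 10↦7]  zeros at y ∈ {1, 4}
  x = 7: [0↦8, 1↦9, 2↦9, 3↦8, 4↦6, 5↦3, 6↦10, 7↦5, 8↦10, 9↦3, 10↦6]  zeros at y ∈ ∅
  x = 8: [0↦2, 1↦2, 2↦3, 3↦5, 4↦8, 5↦1, 6↦6, 7↦1, 8↦8, 9↦5, 10↦3]  zeros at y ∈ ∅
  x = 9: [0↦3, 1↦6, 2↦1, 3↦10, 4↦0, 5↦4, 6↦0, 7↦10, 8↦1, 9↦6, 10↦3]  zeros at y ∈ {4, 6}
  x = 10: [0↦5, 1↦4, 2↦8, 3↦6, 4↦9, 5↦6, 6↦8, 7↦4, 8↦5, 9↦0, 10↦0]  zeros at y ∈ {9, 10}
Collecting zeros: affine points = {(1, 7), (1, 8), (3, 3), (3, 8), (4, 4), (4, 5), (6, 1), (6, 4), (9, 4), (9, 6), (10, 9), (10, 10)}.
Total count |C(F_11)_aff| = 12.


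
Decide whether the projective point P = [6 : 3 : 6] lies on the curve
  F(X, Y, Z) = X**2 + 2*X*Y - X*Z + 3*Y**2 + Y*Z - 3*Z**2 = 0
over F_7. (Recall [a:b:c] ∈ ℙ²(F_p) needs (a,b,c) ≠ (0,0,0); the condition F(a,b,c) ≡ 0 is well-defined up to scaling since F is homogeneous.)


F(6,3,6) ≡ 1 (mod 7); P is NOT on the curve.

Evaluate F(6, 3, 6) term-by-term (mod 7).
  X**2 ↦ 1·36·1·1 = 36
  2*X*Y ↦ 2·6·3·1 = 36
  -X*Z ↦ -1·6·1·6 = -36
  3*Y**2 ↦ 3·1·9·1 = 27
  Y*Z ↦ 1·1·3·6 = 18
  -3*Z**2 ↦ -3·1·1·36 = -108
Sum: F(6, 3, 6) = (36) + (36) + (-36) + (27) + (18) + (-108) = -27.
Reducing mod 7: -27 ≡ 1 (mod 7).
Since F(a, b, c) ≡ 1 ≠ 0 (mod 7), P does NOT lie on the curve.


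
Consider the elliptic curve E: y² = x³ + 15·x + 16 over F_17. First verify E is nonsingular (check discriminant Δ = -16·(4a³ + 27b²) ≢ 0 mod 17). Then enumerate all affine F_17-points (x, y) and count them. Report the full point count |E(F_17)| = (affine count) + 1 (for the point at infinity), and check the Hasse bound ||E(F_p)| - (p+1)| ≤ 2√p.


Affine points = {(0, 4), (0, 13), (1, 7), (1, 10), (4, 2), (4, 15), (6, 4), (6, 13), (8, 6), (8, 11), (9, 8), (9, 9), (11, 4), (11, 13), (16, 0)}; affine count = 15; |E(F_17)| = 16.

Discriminant check: Δ ∝ 4a³ + 27b² = 4·15³ + 27·16² = 4·3375 + 27·256 ≡ 12 (mod 17). Nonzero ⇒ E is nonsingular.
For each x ∈ F_17, compute rhs = x³ + 15·x + 16 mod 17, then count y ∈ F_17 with y² ≡ rhs.
  x = 0: rhs = 16, matching y values: 4, 13 (2 points).
  x = 1: rhs = 15, matching y values: 7, 10 (2 points).
  x = 2: rhs = 3, matching y values: none (0 points).
  x = 3: rhs = 3, matching y values: none (0 points).
  x = 4: rhs = 4, matching y values: 2, 15 (2 points).
  x = 5: rhs = 12, matching y values: none (0 points).
  x = 6: rhs = 16, matching y values: 4, 13 (2 points).
  x = 7: rhs = 5, matching y values: none (0 points).
  x = 8: rhs = 2, matching y values: 6, 11 (2 points).
  x = 9: rhs = 13, matching y values: 8, 9 (2 points).
  x = 10: rhs = 10, matching y values: none (0 points).
  x = 11: rhs = 16, matching y values: 4, 13 (2 points).
  x = 12: rhs = 3, matching y values: none (0 points).
  x = 13: rhs = 11, matching y values: none (0 points).
  x = 14: rhs = 12, matching y values: none (0 points).
  x = 15: rhs = 12, matching y values: none (0 points).
  x = 16: rhs = 0, matching y values: 0 (1 points).
Total affine count: 15.
Full point count |E(F_17)| = 15 + 1 = 16.
Hasse bound: |16 − (17+1)| = |-2| = 2 ≤ 2√17 ≈ 8.2462 ✓.


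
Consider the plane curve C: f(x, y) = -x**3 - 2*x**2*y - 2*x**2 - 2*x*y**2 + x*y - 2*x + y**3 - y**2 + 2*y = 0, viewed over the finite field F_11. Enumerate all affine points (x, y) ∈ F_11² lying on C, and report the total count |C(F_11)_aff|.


Affine F_11-points: {(0, 0), (0, 5), (0, 7), (1, 7), (2, 10), (3, 6), (4, 10), (5, 5), (5, 7), (5, 10), (8, 6), (9, 1), (10, 2), (10, 4)}; count = 14.

For each of the 121 pairs (x, y) ∈ F_11², evaluate f(x, y) mod 11. Record the zeros.
  x = 0: [0↦0, 1↦2, 2↦8, 3↦2, 4↦1, 5↦0, 6↦5, 7↦0, 8↦2, 9↦6, 10↦7]  zeros at y ∈ {0, 5, 7}
  x = 1: [0↦6, 1↦5, 2↦4, 3↦9, 4↦4, 5↦6, 6↦10, 7↦0, 8↦4, 9↦6, 10↦1]  zeros at y ∈ {7}
  x = 2: [0↦2, 1↦5, 2↦4, 3↦5, 4↦3, 5↦4, 6↦3, 7↦6, 8↦8, 9↦4, 10↦0]  zeros at y ∈ {10}
  x = 3: [0↦4, 1↦7, 2↦2, 3↦6, 4↦3, 5↦10, 6↦0, 7↦1, 8↦8, 9↦5, 10↦9]  zeros at y ∈ {6}
  x = 4: [0↦6, 1↦5, 2↦3, 3↦6, 4↦9, 5↦7, 6↦6, 7↦1, 8↦9, 9↦3, 10↦0]  zeros at y ∈ {10}
  x = 5: [0↦2, 1↦4, 2↦1, 3↦10, 4↦4, 5↦0, 6↦4, 7↦0, 8↦5, 9↦3, 10↦0]  zeros at y ∈ {5, 7, 10}
  x = 6: [0↦8, 1↦9, 2↦1, 3↦1, 4↦4, 5↦5, 6↦10, 7↦3, 8↦1, 9↦10, 10↦3]  zeros at y ∈ ∅
  x = 7: [0↦7, 1↦3, 2↦8, 3↦6, 4↦3, 5↦5, 6↦7, 7↦4, 8↦2, 9↦7, 10↦3]  zeros at y ∈ ∅
  x = 8: [0↦4, 1↦2, 2↦5, 3↦8, 4↦6, 5↦5, 6↦0, 7↦8, 8↦2, 9↦10, 10↦5]  zeros at y ∈ {6}
  x = 9: [0↦4, 1↦0, 2↦8, 3↦1, 4↦7, 5↦10, 6↦5, 7↦9, 8↦6, 9↦2, 10↦3]  zeros at y ∈ {1}
  x = 10: [0↦1, 1↦2, 2↦0, 3↦1, 4↦0, 5↦3, 6↦5, 7↦1, 8↦8, 9↦10, 10↦2]  zeros at y ∈ {2, 4}
Collecting zeros: affine points = {(0, 0), (0, 5), (0, 7), (1, 7), (2, 10), (3, 6), (4, 10), (5, 5), (5, 7), (5, 10), (8, 6), (9, 1), (10, 2), (10, 4)}.
Total count |C(F_11)_aff| = 14.


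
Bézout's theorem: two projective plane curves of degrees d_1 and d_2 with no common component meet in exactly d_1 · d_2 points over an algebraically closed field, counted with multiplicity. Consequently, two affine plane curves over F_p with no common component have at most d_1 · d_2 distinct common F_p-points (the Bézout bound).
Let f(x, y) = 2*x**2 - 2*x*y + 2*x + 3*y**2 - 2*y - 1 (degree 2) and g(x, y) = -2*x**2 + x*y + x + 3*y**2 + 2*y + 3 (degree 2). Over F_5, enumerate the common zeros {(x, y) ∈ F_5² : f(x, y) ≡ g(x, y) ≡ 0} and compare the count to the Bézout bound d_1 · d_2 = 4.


Common zeros: ∅; count = 0; Bézout bound = 4.

deg(f) = 2, deg(g) = 2, so Bézout bound = 4.
Scan x ∈ F_5. For each x, list the y ∈ F_5 with f(x, y) ≡ 0 and those with g(x, y) ≡ 0 (mod 5); the common zeros in that column are the intersection.
  x = 0: f ≡ 0 at y ∈ {1, 3}; g ≡ 0 at y ∈ ∅; common: ∅.
  x = 1: f ≡ 0 at y ∈ {4}; g ≡ 0 at y ∈ {2}; common: ∅.
  x = 2: f ≡ 0 at y ∈ {3, 4}; g ≡ 0 at y ∈ ∅; common: ∅.
  x = 3: f ≡ 0 at y ∈ ∅; g ≡ 0 at y ∈ {2, 3}; common: ∅.
  x = 4: f ≡ 0 at y ∈ ∅; g ≡ 0 at y ∈ {0, 3}; common: ∅.
Collecting: common zeros = ∅, so the count is 0.
Comparison with the Bézout bound: 0 ≤ 4 = deg(f)·deg(g), as expected for curves with no common component (the affine F_5-count falls short of the bound because intersections may lie at infinity, over extension fields, or carry multiplicity).


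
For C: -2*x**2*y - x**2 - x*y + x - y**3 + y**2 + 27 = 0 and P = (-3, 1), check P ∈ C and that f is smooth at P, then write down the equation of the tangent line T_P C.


Tangent line at P: 18*x - 16*y + 70 = 0.

Step 1: f(-3, 1) = 0, so P lies on C.
Step 2: partial derivatives
  f_x(x, y) = -4*x*y - 2*x - y + 1, f_y(x, y) = -2*x**2 - x - 3*y**2 + 2*y.
  f_x(P) = 18, f_y(P) = -16 (gradient nonzero, so P is smooth).
Step 3: tangent line at P: 18·(x − -3) + -16·(y − 1) = 0.
Expanding: 18*x - 16*y + 70 = 0.


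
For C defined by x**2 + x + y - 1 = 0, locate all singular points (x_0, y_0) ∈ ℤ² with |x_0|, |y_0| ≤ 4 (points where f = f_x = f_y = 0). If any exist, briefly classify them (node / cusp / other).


No singular points in the scanned grid; C is smooth there.

Compute partial derivatives:
  f_x = 2*x + 1.
  f_y = 1.
f_y = 1 is a nonzero constant, so f_y never vanishes: no point (x, y) can satisfy f = f_x = f_y = 0. In particular no (x, y) ∈ {−4, ..., 4}² is singular; the curve is smooth.


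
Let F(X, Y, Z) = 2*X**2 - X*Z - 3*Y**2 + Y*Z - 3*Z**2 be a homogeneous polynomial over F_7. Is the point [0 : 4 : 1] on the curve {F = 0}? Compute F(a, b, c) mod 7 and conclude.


F(0,4,1) ≡ 2 (mod 7); P is NOT on the curve.

Evaluate F(0, 4, 1) term-by-term (mod 7).
  2*X**2 ↦ 2·0·1·1 = 0
  -X*Z ↦ -1·0·1·1 = 0
  -3*Y**2 ↦ -3·1·16·1 = -48
  Y*Z ↦ 1·1·4·1 = 4
  -3*Z**2 ↦ -3·1·1·1 = -3
Sum: F(0, 4, 1) = (0) + (0) + (-48) + (4) + (-3) = -47.
Reducing mod 7: -47 ≡ 2 (mod 7).
Since F(a, b, c) ≡ 2 ≠ 0 (mod 7), P does NOT lie on the curve.


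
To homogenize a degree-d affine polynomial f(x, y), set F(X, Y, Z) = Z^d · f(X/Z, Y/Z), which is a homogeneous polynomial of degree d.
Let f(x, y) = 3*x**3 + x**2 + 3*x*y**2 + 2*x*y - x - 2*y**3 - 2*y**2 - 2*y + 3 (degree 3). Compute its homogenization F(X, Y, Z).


F(X, Y, Z) = 3*X**3 + X**2*Z + 3*X*Y**2 + 2*X*Y*Z - X*Z**2 - 2*Y**3 - 2*Y**2*Z - 2*Y*Z**2 + 3*Z**3

deg(f) = 3.
Substitute x = X/Z, y = Y/Z into f, then multiply by Z^3.
  monomial 3·x^3·y^0 ↦ 3·X^3·Y^0·Z^0.
  monomial 1·x^2·y^0 ↦ 1·X^2·Y^0·Z^1.
  monomial 3·x^1·y^2 ↦ 3·X^1·Y^2·Z^0.
  monomial 2·x^1·y^1 ↦ 2·X^1·Y^1·Z^1.
  monomial -1·x^1·y^0 ↦ -1·X^1·Y^0·Z^2.
  monomial -2·x^0·y^3 ↦ -2·X^0·Y^3·Z^0.
  monomial -2·x^0·y^2 ↦ -2·X^0·Y^2·Z^1.
  monomial -2·x^0·y^1 ↦ -2·X^0·Y^1·Z^2.
  monomial 3·x^0·y^0 ↦ 3·X^0·Y^0·Z^3.
Collecting: F(X, Y, Z) = 3*X**3 + X**2*Z + 3*X*Y**2 + 2*X*Y*Z - X*Z**2 - 2*Y**3 - 2*Y**2*Z - 2*Y*Z**2 + 3*Z**3.


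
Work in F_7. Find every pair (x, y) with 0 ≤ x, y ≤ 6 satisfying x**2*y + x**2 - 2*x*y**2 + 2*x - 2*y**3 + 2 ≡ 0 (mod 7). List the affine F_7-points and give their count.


Affine F_7-points: {(0, 1), (0, 2), (0, 4), (2, 2), (6, 4)}; count = 5.

For each of the 49 pairs (x, y) ∈ F_7², evaluate f(x, y) mod 7. Record the zeros.
  x = 0: [0↦2, 1↦0, 2↦0, 3↦4, 4↦0, 5↦4, 6↦4]  zeros at y ∈ {1, 2, 4}
  x = 1: [0↦5, 1↦2, 2↦4, 3↦6, 4↦3, 5↦4, 6↦4]  zeros at y ∈ ∅
  x = 2: [0↦3, 1↦1, 2↦0, 3↦2, 4↦2, 5↦2, 6↦4]  zeros at y ∈ {2}
  x = 3: [0↦3, 1↦4, 2↦2, 3↦6, 4↦4, 5↦5, 6↦4]  zeros at y ∈ ∅
  x = 4: [0↦5, 1↦4, 2↦3, 3↦4, 4↦2, 5↦6, 6↦4]  zeros at y ∈ ∅
  x = 5: [0↦2, 1↦1, 2↦3, 3↦3, 4↦3, 5↦5, 6↦4]  zeros at y ∈ ∅
  x = 6: [0↦1, 1↦2, 2↦2, 3↦3, 4↦0, 5↦2, 6↦4]  zeros at y ∈ {4}
Collecting zeros: affine points = {(0, 1), (0, 2), (0, 4), (2, 2), (6, 4)}.
Total count |C(F_7)_aff| = 5.


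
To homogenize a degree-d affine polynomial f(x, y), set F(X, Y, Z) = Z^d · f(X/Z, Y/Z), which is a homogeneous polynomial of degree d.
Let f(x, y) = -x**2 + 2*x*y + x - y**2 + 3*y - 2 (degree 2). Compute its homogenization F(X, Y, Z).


F(X, Y, Z) = -X**2 + 2*X*Y + X*Z - Y**2 + 3*Y*Z - 2*Z**2

deg(f) = 2.
Substitute x = X/Z, y = Y/Z into f, then multiply by Z^2.
  monomial -1·x^2·y^0 ↦ -1·X^2·Y^0·Z^0.
  monomial 2·x^1·y^1 ↦ 2·X^1·Y^1·Z^0.
  monomial 1·x^1·y^0 ↦ 1·X^1·Y^0·Z^1.
  monomial -1·x^0·y^2 ↦ -1·X^0·Y^2·Z^0.
  monomial 3·x^0·y^1 ↦ 3·X^0·Y^1·Z^1.
  monomial -2·x^0·y^0 ↦ -2·X^0·Y^0·Z^2.
Collecting: F(X, Y, Z) = -X**2 + 2*X*Y + X*Z - Y**2 + 3*Y*Z - 2*Z**2.


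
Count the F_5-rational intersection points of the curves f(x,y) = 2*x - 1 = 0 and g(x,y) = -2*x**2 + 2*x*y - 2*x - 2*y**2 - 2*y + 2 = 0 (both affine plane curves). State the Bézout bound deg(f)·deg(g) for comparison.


Common zeros: {(3, 1)}; count = 1; Bézout bound = 2.

deg(f) = 1, deg(g) = 2, so Bézout bound = 2.
Scan x ∈ F_5. For each x, list the y ∈ F_5 with f(x, y) ≡ 0 and those with g(x, y) ≡ 0 (mod 5); the common zeros in that column are the intersection.
  x = 0: f ≡ 0 at y ∈ ∅; g ≡ 0 at y ∈ {2}; common: ∅.
  x = 1: f ≡ 0 at y ∈ ∅; g ≡ 0 at y ∈ {2, 3}; common: ∅.
  x = 2: f ≡ 0 at y ∈ ∅; g ≡ 0 at y ∈ {0, 1}; common: ∅.
  x = 3: f ≡ 0 at y ∈ {0, 1, 2, 3, 4}; g ≡ 0 at y ∈ {1}; common: {1}.
  x = 4: f ≡ 0 at y ∈ ∅; g ≡ 0 at y ∈ ∅; common: ∅.
Collecting: common zeros = {(3, 1)}, so the count is 1.
Comparison with the Bézout bound: 1 ≤ 2 = deg(f)·deg(g), as expected for curves with no common component (the affine F_5-count falls short of the bound because intersections may lie at infinity, over extension fields, or carry multiplicity).


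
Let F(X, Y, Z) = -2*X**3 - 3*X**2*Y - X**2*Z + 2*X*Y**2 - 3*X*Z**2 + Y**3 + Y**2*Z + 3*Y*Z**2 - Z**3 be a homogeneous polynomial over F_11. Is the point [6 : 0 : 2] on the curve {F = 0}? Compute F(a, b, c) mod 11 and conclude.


F(6,0,2) ≡ 10 (mod 11); P is NOT on the curve.

Evaluate F(6, 0, 2) term-by-term (mod 11).
  -2*X**3 ↦ -2·216·1·1 = -432
  -3*X**2*Y ↦ -3·36·0·1 = 0
  -X**2*Z ↦ -1·36·1·2 = -72
  2*X*Y**2 ↦ 2·6·0·1 = 0
  -3*X*Z**2 ↦ -3·6·1·4 = -72
  Y**3 ↦ 1·1·0·1 = 0
  Y**2*Z ↦ 1·1·0·2 = 0
  3*Y*Z**2 ↦ 3·1·0·4 = 0
  -Z**3 ↦ -1·1·1·8 = -8
Sum: F(6, 0, 2) = (-432) + (0) + (-72) + (0) + (-72) + (0) + (0) + (0) + (-8) = -584.
Reducing mod 11: -584 ≡ 10 (mod 11).
Since F(a, b, c) ≡ 10 ≠ 0 (mod 11), P does NOT lie on the curve.


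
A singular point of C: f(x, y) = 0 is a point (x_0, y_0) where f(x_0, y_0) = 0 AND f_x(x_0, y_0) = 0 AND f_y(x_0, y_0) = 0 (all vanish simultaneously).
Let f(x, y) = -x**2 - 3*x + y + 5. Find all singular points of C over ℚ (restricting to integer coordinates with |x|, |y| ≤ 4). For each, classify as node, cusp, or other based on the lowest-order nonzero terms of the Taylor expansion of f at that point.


No singular points in the scanned grid; C is smooth there.

Compute partial derivatives:
  f_x = -2*x - 3.
  f_y = 1.
f_y = 1 is a nonzero constant, so f_y never vanishes: no point (x, y) can satisfy f = f_x = f_y = 0. In particular no (x, y) ∈ {−4, ..., 4}² is singular; the curve is smooth.


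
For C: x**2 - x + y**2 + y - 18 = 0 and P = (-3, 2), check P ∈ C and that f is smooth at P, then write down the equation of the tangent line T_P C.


Tangent line at P: -7*x + 5*y - 31 = 0.

Step 1: f(-3, 2) = 0, so P lies on C.
Step 2: partial derivatives
  f_x(x, y) = 2*x - 1, f_y(x, y) = 2*y + 1.
  f_x(P) = -7, f_y(P) = 5 (gradient nonzero, so P is smooth).
Step 3: tangent line at P: -7·(x − -3) + 5·(y − 2) = 0.
Expanding: -7*x + 5*y - 31 = 0.


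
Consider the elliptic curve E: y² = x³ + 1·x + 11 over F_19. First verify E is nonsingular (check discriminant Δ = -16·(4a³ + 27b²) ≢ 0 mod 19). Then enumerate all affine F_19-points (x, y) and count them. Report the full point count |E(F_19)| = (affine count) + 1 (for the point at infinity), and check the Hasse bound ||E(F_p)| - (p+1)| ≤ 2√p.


Affine points = {(0, 7), (0, 12), (6, 9), (6, 10), (7, 0), (11, 2), (11, 17), (13, 6), (13, 13), (15, 0), (16, 0), (17, 1), (17, 18), (18, 3), (18, 16)}; affine count = 15; |E(F_19)| = 16.

Discriminant check: Δ ∝ 4a³ + 27b² = 4·1³ + 27·11² = 4·1 + 27·121 ≡ 3 (mod 19). Nonzero ⇒ E is nonsingular.
For each x ∈ F_19, compute rhs = x³ + 1·x + 11 mod 19, then count y ∈ F_19 with y² ≡ rhs.
  x = 0: rhs = 11, matching y values: 7, 12 (2 points).
  x = 1: rhs = 13, matching y values: none (0 points).
  x = 2: rhs = 2, matching y values: none (0 points).
  x = 3: rhs = 3, matching y values: none (0 points).
  x = 4: rhs = 3, matching y values: none (0 points).
  x = 5: rhs = 8, matching y values: none (0 points).
  x = 6: rhs = 5, matching y values: 9, 10 (2 points).
  x = 7: rhs = 0, matching y values: 0 (1 points).
  x = 8: rhs = 18, matching y values: none (0 points).
  x = 9: rhs = 8, matching y values: none (0 points).
  x = 10: rhs = 14, matching y values: none (0 points).
  x = 11: rhs = 4, matching y values: 2, 17 (2 points).
  x = 12: rhs = 3, matching y values: none (0 points).
  x = 13: rhs = 17, matching y values: 6, 13 (2 points).
  x = 14: rhs = 14, matching y values: none (0 points).
  x = 15: rhs = 0, matching y values: 0 (1 points).
  x = 16: rhs = 0, matching y values: 0 (1 points).
  x = 17: rhs = 1, matching y values: 1, 18 (2 points).
  x = 18: rhs = 9, matching y values: 3, 16 (2 points).
Total affine count: 15.
Full point count |E(F_19)| = 15 + 1 = 16.
Hasse bound: |16 − (19+1)| = |-4| = 4 ≤ 2√19 ≈ 8.7178 ✓.


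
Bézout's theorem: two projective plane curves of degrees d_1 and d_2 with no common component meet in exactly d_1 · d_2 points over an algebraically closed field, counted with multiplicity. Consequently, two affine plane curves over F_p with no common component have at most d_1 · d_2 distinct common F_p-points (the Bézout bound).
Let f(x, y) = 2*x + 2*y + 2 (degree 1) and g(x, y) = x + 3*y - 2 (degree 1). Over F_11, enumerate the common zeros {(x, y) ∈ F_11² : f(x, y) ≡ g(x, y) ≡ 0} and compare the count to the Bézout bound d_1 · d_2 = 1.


Common zeros: {(3, 7)}; count = 1; Bézout bound = 1.

deg(f) = 1, deg(g) = 1, so Bézout bound = 1.
Scan x ∈ F_11. For each x, list the y ∈ F_11 with f(x, y) ≡ 0 and those with g(x, y) ≡ 0 (mod 11); the common zeros in that column are the intersection.
  x = 0: f ≡ 0 at y ∈ {10}; g ≡ 0 at y ∈ {8}; common: ∅.
  x = 1: f ≡ 0 at y ∈ {9}; g ≡ 0 at y ∈ {4}; common: ∅.
  x = 2: f ≡ 0 at y ∈ {8}; g ≡ 0 at y ∈ {0}; common: ∅.
  x = 3: f ≡ 0 at y ∈ {7}; g ≡ 0 at y ∈ {7}; common: {7}.
  x = 4: f ≡ 0 at y ∈ {6}; g ≡ 0 at y ∈ {3}; common: ∅.
  x = 5: f ≡ 0 at y ∈ {5}; g ≡ 0 at y ∈ {10}; common: ∅.
  x = 6: f ≡ 0 at y ∈ {4}; g ≡ 0 at y ∈ {6}; common: ∅.
  x = 7: f ≡ 0 at y ∈ {3}; g ≡ 0 at y ∈ {2}; common: ∅.
  x = 8: f ≡ 0 at y ∈ {2}; g ≡ 0 at y ∈ {9}; common: ∅.
  x = 9: f ≡ 0 at y ∈ {1}; g ≡ 0 at y ∈ {5}; common: ∅.
  x = 10: f ≡ 0 at y ∈ {0}; g ≡ 0 at y ∈ {1}; common: ∅.
Collecting: common zeros = {(3, 7)}, so the count is 1.
Comparison with the Bézout bound: 1 ≤ 1 = deg(f)·deg(g), as expected for curves with no common component (the bound is attained).


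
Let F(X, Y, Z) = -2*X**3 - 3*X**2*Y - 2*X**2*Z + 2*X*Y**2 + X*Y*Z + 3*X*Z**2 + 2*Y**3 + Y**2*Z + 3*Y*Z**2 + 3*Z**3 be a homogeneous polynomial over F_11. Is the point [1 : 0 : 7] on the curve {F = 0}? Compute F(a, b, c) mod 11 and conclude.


F(1,0,7) ≡ 5 (mod 11); P is NOT on the curve.

Evaluate F(1, 0, 7) term-by-term (mod 11).
  -2*X**3 ↦ -2·1·1·1 = -2
  -3*X**2*Y ↦ -3·1·0·1 = 0
  -2*X**2*Z ↦ -2·1·1·7 = -14
  2*X*Y**2 ↦ 2·1·0·1 = 0
  X*Y*Z ↦ 1·1·0·7 = 0
  3*X*Z**2 ↦ 3·1·1·49 = 147
  2*Y**3 ↦ 2·1·0·1 = 0
  Y**2*Z ↦ 1·1·0·7 = 0
  3*Y*Z**2 ↦ 3·1·0·49 = 0
  3*Z**3 ↦ 3·1·1·343 = 1029
Sum: F(1, 0, 7) = (-2) + (0) + (-14) + (0) + (0) + (147) + (0) + (0) + (0) + (1029) = 1160.
Reducing mod 11: 1160 ≡ 5 (mod 11).
Since F(a, b, c) ≡ 5 ≠ 0 (mod 11), P does NOT lie on the curve.


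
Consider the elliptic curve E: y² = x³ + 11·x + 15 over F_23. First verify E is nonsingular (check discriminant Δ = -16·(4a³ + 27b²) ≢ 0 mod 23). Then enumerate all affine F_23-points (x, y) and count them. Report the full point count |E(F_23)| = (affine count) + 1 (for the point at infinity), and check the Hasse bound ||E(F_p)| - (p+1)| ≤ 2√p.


Affine points = {(1, 2), (1, 21), (3, 11), (3, 12), (4, 10), (4, 13), (11, 8), (11, 15), (12, 9), (12, 14), (13, 3), (13, 20), (15, 6), (15, 17), (16, 3), (16, 20), (17, 3), (17, 20), (20, 1), (20, 22), (21, 10), (21, 13), (22, 7), (22, 16)}; affine count = 24; |E(F_23)| = 25.

Discriminant check: Δ ∝ 4a³ + 27b² = 4·11³ + 27·15² = 4·1331 + 27·225 ≡ 14 (mod 23). Nonzero ⇒ E is nonsingular.
For each x ∈ F_23, compute rhs = x³ + 11·x + 15 mod 23, then count y ∈ F_23 with y² ≡ rhs.
  x = 0: rhs = 15, matching y values: none (0 points).
  x = 1: rhs = 4, matching y values: 2, 21 (2 points).
  x = 2: rhs = 22, matching y values: none (0 points).
  x = 3: rhs = 6, matching y values: 11, 12 (2 points).
  x = 4: rhs = 8, matching y values: 10, 13 (2 points).
  x = 5: rhs = 11, matching y values: none (0 points).
  x = 6: rhs = 21, matching y values: none (0 points).
  x = 7: rhs = 21, matching y values: none (0 points).
  x = 8: rhs = 17, matching y values: none (0 points).
  x = 9: rhs = 15, matching y values: none (0 points).
  x = 10: rhs = 21, matching y values: none (0 points).
  x = 11: rhs = 18, matching y values: 8, 15 (2 points).
  x = 12: rhs = 12, matching y values: 9, 14 (2 points).
  x = 13: rhs = 9, matching y values: 3, 20 (2 points).
  x = 14: rhs = 15, matching y values: none (0 points).
  x = 15: rhs = 13, matching y values: 6, 17 (2 points).
  x = 16: rhs = 9, matching y values: 3, 20 (2 points).
  x = 17: rhs = 9, matching y values: 3, 20 (2 points).
  x = 18: rhs = 19, matching y values: none (0 points).
  x = 19: rhs = 22, matching y values: none (0 points).
  x = 20: rhs = 1, matching y values: 1, 22 (2 points).
  x = 21: rhs = 8, matching y values: 10, 13 (2 points).
  x = 22: rhs = 3, matching y values: 7, 16 (2 points).
Total affine count: 24.
Full point count |E(F_23)| = 24 + 1 = 25.
Hasse bound: |25 − (23+1)| = |1| = 1 ≤ 2√23 ≈ 9.5917 ✓.


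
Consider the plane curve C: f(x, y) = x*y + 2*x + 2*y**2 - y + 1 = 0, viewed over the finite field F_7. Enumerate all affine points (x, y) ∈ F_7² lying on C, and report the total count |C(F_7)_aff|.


Affine F_7-points: {(0, 2), (1, 3), (1, 4), (3, 0), (3, 6), (4, 1)}; count = 6.

For each of the 49 pairs (x, y) ∈ F_7², evaluate f(x, y) mod 7. Record the zeros.
  x = 0: [0↦1, 1↦2, 2↦0, 3↦2, 4↦1, 5↦4, 6↦4]  zeros at y ∈ {2}
  x = 1: [0↦3, 1↦5, 2↦4, 3↦0, 4↦0, 5↦4, 6↦5]  zeros at y ∈ {3, 4}
  x = 2: [0↦5, 1↦1, 2↦1, 3↦5, 4↦6, 5↦4, 6↦6]  zeros at y ∈ ∅
  x = 3: [0↦0, 1↦4, 2↦5, 3↦3, 4↦5, 5↦4, 6↦0]  zeros at y ∈ {0, 6}
  x = 4: [0↦2, 1↦0, 2↦2, 3↦1, 4↦4, 5↦4, 6↦1]  zeros at y ∈ {1}
  x = 5: [0↦4, 1↦3, 2↦6, 3↦6, 4↦3, 5↦4, 6↦2]  zeros at y ∈ ∅
  x = 6: [0↦6, 1↦6, 2↦3, 3↦4, 4↦2, 5↦4, 6↦3]  zeros at y ∈ ∅
Collecting zeros: affine points = {(0, 2), (1, 3), (1, 4), (3, 0), (3, 6), (4, 1)}.
Total count |C(F_7)_aff| = 6.


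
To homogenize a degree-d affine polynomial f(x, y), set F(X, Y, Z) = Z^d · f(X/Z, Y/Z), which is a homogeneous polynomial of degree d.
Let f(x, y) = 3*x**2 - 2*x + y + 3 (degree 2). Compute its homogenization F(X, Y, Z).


F(X, Y, Z) = 3*X**2 - 2*X*Z + Y*Z + 3*Z**2

deg(f) = 2.
Substitute x = X/Z, y = Y/Z into f, then multiply by Z^2.
  monomial 3·x^2·y^0 ↦ 3·X^2·Y^0·Z^0.
  monomial -2·x^1·y^0 ↦ -2·X^1·Y^0·Z^1.
  monomial 1·x^0·y^1 ↦ 1·X^0·Y^1·Z^1.
  monomial 3·x^0·y^0 ↦ 3·X^0·Y^0·Z^2.
Collecting: F(X, Y, Z) = 3*X**2 - 2*X*Z + Y*Z + 3*Z**2.


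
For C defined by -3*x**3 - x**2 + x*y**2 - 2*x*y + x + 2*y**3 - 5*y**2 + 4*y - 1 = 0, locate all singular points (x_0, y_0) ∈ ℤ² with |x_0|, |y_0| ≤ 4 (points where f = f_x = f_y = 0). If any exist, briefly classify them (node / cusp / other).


Singular points: {(0, 1)}; classification: node.

Compute partial derivatives:
  f_x = -9*x**2 - 2*x + y**2 - 2*y + 1.
  f_y = 2*x*y - 2*x + 6*y**2 - 10*y + 4.
Scan x_0 ∈ {−4, ..., 4}. For each x_0, f_y(x_0, y) is a polynomial in y; find its integer roots y ∈ {−4, ..., 4}, then test f_x and f at those candidates.
  x = -4: f_y(-4, y) = 6*y**2 - 18*y + 12; vanishes at y ∈ {1, 2}. (-4, 1): f_x = -136 ≠ 0; (-4, 2): f_x = -135 ≠ 0.
  x = -3: f_y(-3, y) = 6*y**2 - 16*y + 10; vanishes at y ∈ {1}. (-3, 1): f_x = -75 ≠ 0.
  x = -2: f_y(-2, y) = 6*y**2 - 14*y + 8; vanishes at y ∈ {1}. (-2, 1): f_x = -32 ≠ 0.
  x = -1: f_y(-1, y) = 6*y**2 - 12*y + 6; vanishes at y ∈ {1}. (-1, 1): f_x = -7 ≠ 0.
  x = 0: f_y(0, y) = 6*y**2 - 10*y + 4; vanishes at y ∈ {1}. (0, 1): f_x = 0, f = 0 — SINGULAR.
  x = 1: f_y(1, y) = 6*y**2 - 8*y + 2; vanishes at y ∈ {1}. (1, 1): f_x = -11 ≠ 0.
  x = 2: f_y(2, y) = 6*y**2 - 6*y; vanishes at y ∈ {0, 1}. (2, 0): f_x = -39 ≠ 0; (2, 1): f_x = -40 ≠ 0.
  x = 3: f_y(3, y) = 6*y**2 - 4*y - 2; vanishes at y ∈ {1}. (3, 1): f_x = -87 ≠ 0.
  x = 4: f_y(4, y) = 6*y**2 - 2*y - 4; vanishes at y ∈ {1}. (4, 1): f_x = -152 ≠ 0.
Only singular point on the grid: (0, 1).
Classify: substitute x = 0 + u, y = 1 + v and expand: f = -3*u**3 - u**2 + u*v**2 + 2*v**3 + v**2.
No constant or linear terms (consistent with a singular point). Quadratic part: -u**2 + v**2. Cubic part: -3*u**3 + u*v**2 + 2*v**3.
The quadratic part v**2 - u**2 = (v − u)(v + u) splits into two distinct linear factors, so there are two distinct tangent lines y − 1 = ±(x − 0) — this is a node (ordinary double point).
Classification: node.


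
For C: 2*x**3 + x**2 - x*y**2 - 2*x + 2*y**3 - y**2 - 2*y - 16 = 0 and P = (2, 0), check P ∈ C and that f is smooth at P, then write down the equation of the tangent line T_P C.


Tangent line at P: 26*x - 2*y - 52 = 0.

Step 1: f(2, 0) = 0, so P lies on C.
Step 2: partial derivatives
  f_x(x, y) = 6*x**2 + 2*x - y**2 - 2, f_y(x, y) = -2*x*y + 6*y**2 - 2*y - 2.
  f_x(P) = 26, f_y(P) = -2 (gradient nonzero, so P is smooth).
Step 3: tangent line at P: 26·(x − 2) + -2·(y − 0) = 0.
Expanding: 26*x - 2*y - 52 = 0.


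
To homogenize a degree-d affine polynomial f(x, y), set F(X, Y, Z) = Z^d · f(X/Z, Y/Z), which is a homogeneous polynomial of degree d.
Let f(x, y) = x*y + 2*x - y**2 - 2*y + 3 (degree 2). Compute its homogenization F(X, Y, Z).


F(X, Y, Z) = X*Y + 2*X*Z - Y**2 - 2*Y*Z + 3*Z**2

deg(f) = 2.
Substitute x = X/Z, y = Y/Z into f, then multiply by Z^2.
  monomial 1·x^1·y^1 ↦ 1·X^1·Y^1·Z^0.
  monomial 2·x^1·y^0 ↦ 2·X^1·Y^0·Z^1.
  monomial -1·x^0·y^2 ↦ -1·X^0·Y^2·Z^0.
  monomial -2·x^0·y^1 ↦ -2·X^0·Y^1·Z^1.
  monomial 3·x^0·y^0 ↦ 3·X^0·Y^0·Z^2.
Collecting: F(X, Y, Z) = X*Y + 2*X*Z - Y**2 - 2*Y*Z + 3*Z**2.


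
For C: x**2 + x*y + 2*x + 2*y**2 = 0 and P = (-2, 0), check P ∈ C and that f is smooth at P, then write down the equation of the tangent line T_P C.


Tangent line at P: -2*x - 2*y - 4 = 0.

Step 1: f(-2, 0) = 0, so P lies on C.
Step 2: partial derivatives
  f_x(x, y) = 2*x + y + 2, f_y(x, y) = x + 4*y.
  f_x(P) = -2, f_y(P) = -2 (gradient nonzero, so P is smooth).
Step 3: tangent line at P: -2·(x − -2) + -2·(y − 0) = 0.
Expanding: -2*x - 2*y - 4 = 0.


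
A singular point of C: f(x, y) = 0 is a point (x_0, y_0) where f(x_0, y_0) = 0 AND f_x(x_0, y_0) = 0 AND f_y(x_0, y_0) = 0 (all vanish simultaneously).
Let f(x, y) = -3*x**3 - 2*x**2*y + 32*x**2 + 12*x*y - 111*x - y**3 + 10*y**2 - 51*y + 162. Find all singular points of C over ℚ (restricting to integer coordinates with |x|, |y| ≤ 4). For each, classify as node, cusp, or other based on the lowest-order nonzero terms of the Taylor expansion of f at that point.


Singular points: {(3, 3)}; classification: node.

Compute partial derivatives:
  f_x = -9*x**2 - 4*x*y + 64*x + 12*y - 111.
  f_y = -2*x**2 + 12*x - 3*y**2 + 20*y - 51.
Scan x_0 ∈ {−4, ..., 4}. For each x_0, f_y(x_0, y) is a polynomial in y; find its integer roots y ∈ {−4, ..., 4}, then test f_x and f at those candidates.
  x = -4: f_y(-4, y) = -3*y**2 + 20*y - 131; no integer root y with |y| ≤ 4.
  x = -3: f_y(-3, y) = -3*y**2 + 20*y - 105; no integer root y with |y| ≤ 4.
  x = -2: f_y(-2, y) = -3*y**2 + 20*y - 83; no integer root y with |y| ≤ 4.
  x = -1: f_y(-1, y) = -3*y**2 + 20*y - 65; no integer root y with |y| ≤ 4.
  x = 0: f_y(0, y) = -3*y**2 + 20*y - 51; no integer root y with |y| ≤ 4.
  x = 1: f_y(1, y) = -3*y**2 + 20*y - 41; no integer root y with |y| ≤ 4.
  x = 2: f_y(2, y) = -3*y**2 + 20*y - 35; no integer root y with |y| ≤ 4.
  x = 3: f_y(3, y) = -3*y**2 + 20*y - 33; vanishes at y ∈ {3}. (3, 3): f_x = 0, f = 0 — SINGULAR.
  x = 4: f_y(4, y) = -3*y**2 + 20*y - 35; no integer root y with |y| ≤ 4.
Only singular point on the grid: (3, 3).
Classify: substitute x = 3 + u, y = 3 + v and expand: f = -3*u**3 - 2*u**2*v - u**2 - v**3 + v**2.
No constant or linear terms (consistent with a singular point). Quadratic part: -u**2 + v**2. Cubic part: -3*u**3 - 2*u**2*v - v**3.
The quadratic part v**2 - u**2 = (v − u)(v + u) splits into two distinct linear factors, so there are two distinct tangent lines y − 3 = ±(x − 3) — this is a node (ordinary double point).
Classification: node.
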